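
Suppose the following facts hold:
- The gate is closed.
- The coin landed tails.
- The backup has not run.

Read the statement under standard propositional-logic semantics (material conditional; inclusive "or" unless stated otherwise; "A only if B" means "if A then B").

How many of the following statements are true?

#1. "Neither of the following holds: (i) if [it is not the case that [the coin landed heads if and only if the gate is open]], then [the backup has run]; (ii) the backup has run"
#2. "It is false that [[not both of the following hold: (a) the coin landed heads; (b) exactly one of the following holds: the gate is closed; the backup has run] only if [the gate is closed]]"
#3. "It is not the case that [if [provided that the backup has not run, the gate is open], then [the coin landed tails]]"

0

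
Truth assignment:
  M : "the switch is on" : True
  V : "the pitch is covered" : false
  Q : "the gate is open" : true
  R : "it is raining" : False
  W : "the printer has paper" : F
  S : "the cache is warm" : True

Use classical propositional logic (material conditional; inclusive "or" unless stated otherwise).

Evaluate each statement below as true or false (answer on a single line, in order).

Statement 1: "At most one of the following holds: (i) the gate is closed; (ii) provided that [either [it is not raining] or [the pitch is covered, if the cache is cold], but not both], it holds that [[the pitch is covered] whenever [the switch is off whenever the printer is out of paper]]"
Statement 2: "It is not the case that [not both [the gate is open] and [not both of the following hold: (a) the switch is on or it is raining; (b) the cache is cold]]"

Statement 1 true / Statement 2 true

Statement 1: In symbols: not Q nand ((not R xor (not S -> V)) -> ((not W -> not M) -> V))

not Q = not True = False
not R = not False = True
not S = not True = False
not S -> V = False -> False = True
not R xor (not S -> V) = True xor True = False
not W = not False = True
not M = not True = False
not W -> not M = True -> False = False
(not W -> not M) -> V = False -> False = True
(not R xor (not S -> V)) -> ((not W -> not M) -> V) = False -> True = True
not Q nand ((not R xor (not S -> V)) -> ((not W -> not M) -> V)) = False nand True = True
Hence Statement 1 is true.

Statement 2: In symbols: not (Q nand ((M or R) nand not S))

M or R = True or False = True
not S = not True = False
(M or R) nand not S = True nand False = True
Q nand ((M or R) nand not S) = True nand True = False
not (Q nand ((M or R) nand not S)) = not False = True
Hence Statement 2 is true.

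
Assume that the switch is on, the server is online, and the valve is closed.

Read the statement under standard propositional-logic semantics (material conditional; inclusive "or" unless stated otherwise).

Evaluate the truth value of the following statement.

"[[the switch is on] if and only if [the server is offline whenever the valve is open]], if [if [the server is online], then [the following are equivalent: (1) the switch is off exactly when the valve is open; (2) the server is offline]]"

The statement is true.

Let H = "the server is online" (T), M = "the switch is on" (T), V = "the valve is open" (F).
This is (H → ((¬M ↔ V) ↔ ¬H)) → (M ↔ (V → ¬H)).

¬M = ¬T = F
¬M ↔ V = F ↔ F = T
¬H = ¬T = F
(¬M ↔ V) ↔ ¬H = T ↔ F = F
H → ((¬M ↔ V) ↔ ¬H) = T → F = F
¬H = ¬T = F
V → ¬H = F → F = T
M ↔ (V → ¬H) = T ↔ T = T
(H → ((¬M ↔ V) ↔ ¬H)) → (M ↔ (V → ¬H)) = F → T = T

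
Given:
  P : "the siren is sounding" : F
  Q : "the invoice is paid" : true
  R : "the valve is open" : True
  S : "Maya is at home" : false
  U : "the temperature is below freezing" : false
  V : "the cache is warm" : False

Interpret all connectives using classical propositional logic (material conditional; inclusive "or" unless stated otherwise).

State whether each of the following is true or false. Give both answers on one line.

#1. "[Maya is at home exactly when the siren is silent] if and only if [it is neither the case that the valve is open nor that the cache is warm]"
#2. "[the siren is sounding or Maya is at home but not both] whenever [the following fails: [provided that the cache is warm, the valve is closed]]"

#1: Formalization: (S <-> ~P) <-> (R nor V)

~P = ~F = T
S <-> ~P = F <-> T = F
R nor V = T nor F = F
(S <-> ~P) <-> (R nor V) = F <-> F = T
Hence #1 is true.

#2: Parsed as ~(V -> ~R) -> (P xor S)

~R = ~T = F
V -> ~R = F -> F = T
~(V -> ~R) = ~T = F
P xor S = F xor F = F
~(V -> ~R) -> (P xor S) = F -> F = T
Thus #2 is true.

#1 T, #2 T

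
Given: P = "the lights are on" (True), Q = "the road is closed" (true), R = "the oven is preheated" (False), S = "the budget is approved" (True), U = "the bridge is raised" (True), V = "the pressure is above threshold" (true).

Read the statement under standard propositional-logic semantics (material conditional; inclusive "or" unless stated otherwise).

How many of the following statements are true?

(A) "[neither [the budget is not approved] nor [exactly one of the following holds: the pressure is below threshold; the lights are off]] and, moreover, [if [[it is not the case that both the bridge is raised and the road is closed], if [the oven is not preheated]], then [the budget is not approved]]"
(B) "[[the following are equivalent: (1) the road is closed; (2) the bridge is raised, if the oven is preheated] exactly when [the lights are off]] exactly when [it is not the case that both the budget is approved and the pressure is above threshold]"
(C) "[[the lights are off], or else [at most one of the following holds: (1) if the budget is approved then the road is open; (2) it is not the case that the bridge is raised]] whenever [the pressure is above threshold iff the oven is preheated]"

3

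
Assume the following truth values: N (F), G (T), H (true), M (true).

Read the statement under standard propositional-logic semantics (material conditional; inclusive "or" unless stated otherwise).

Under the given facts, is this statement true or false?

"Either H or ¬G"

This is H or not G.

not G = not True = False
H or not G = True or False = True

True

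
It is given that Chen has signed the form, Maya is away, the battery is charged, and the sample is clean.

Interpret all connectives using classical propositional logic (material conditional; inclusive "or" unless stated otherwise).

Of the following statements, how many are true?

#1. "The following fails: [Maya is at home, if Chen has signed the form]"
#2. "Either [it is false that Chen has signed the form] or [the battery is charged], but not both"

2

Let N = "Chen has signed the form" (T), V = "Maya is at home" (F), D = "the battery is charged" (T).

#1: In symbols: ¬(N → V)

N → V = T → F = F
¬(N → V) = ¬F = T
So #1 is true.

#2: Formalization: ¬N ⊕ D

¬N = ¬T = F
¬N ⊕ D = F ⊕ T = T
Hence #2 is true.

True statements: 2 (#1, #2).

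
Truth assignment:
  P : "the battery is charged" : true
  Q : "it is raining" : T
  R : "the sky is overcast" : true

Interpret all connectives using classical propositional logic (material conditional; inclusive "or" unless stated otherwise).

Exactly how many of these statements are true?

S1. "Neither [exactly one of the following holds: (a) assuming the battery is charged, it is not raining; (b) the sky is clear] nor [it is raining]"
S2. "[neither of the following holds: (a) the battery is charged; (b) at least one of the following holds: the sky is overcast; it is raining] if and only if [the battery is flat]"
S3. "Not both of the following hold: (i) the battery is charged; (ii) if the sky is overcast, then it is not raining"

2

S1: In symbols: ((P -> not Q) xor not R) nor Q

not Q = not True = False
P -> not Q = True -> False = False
not R = not True = False
(P -> not Q) xor not R = False xor False = False
((P -> not Q) xor not R) nor Q = False nor True = False
Thus S1 is false.

S2: In symbols: (P nor (R or Q)) iff not P

R or Q = True or True = True
P nor (R or Q) = True nor True = False
not P = not True = False
(P nor (R or Q)) iff not P = False iff False = True
Thus S2 is true.

S3: Parsed as P nand (R -> not Q)

not Q = not True = False
R -> not Q = True -> False = False
P nand (R -> not Q) = True nand False = True
So S3 is true.

Count: 2.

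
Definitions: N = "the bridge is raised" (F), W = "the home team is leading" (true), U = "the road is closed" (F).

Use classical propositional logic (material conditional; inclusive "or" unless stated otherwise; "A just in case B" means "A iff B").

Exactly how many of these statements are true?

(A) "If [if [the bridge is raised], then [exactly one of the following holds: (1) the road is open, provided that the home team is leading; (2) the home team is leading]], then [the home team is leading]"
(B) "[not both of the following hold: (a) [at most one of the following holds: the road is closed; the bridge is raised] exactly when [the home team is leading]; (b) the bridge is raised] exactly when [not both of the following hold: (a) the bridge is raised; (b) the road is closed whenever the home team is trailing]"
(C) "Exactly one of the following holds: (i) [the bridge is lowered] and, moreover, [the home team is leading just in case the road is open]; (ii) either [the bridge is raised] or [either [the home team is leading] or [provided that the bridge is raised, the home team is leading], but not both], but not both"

(A): Formalization: (N -> ((W -> ~U) xor W)) -> W

~U = ~F = T
W -> ~U = T -> T = T
(W -> ~U) xor W = T xor T = F
N -> ((W -> ~U) xor W) = F -> F = T
(N -> ((W -> ~U) xor W)) -> W = T -> T = T
Hence (A) is true.

(B): Parsed as (((U nand N) <-> W) nand N) <-> (N nand (~W -> U))

U nand N = F nand F = T
(U nand N) <-> W = T <-> T = T
((U nand N) <-> W) nand N = T nand F = T
~W = ~T = F
~W -> U = F -> F = T
N nand (~W -> U) = F nand T = T
(((U nand N) <-> W) nand N) <-> (N nand (~W -> U)) = T <-> T = T
So (B) is true.

(C): Parsed as (~N & (W <-> ~U)) xor (N xor (W xor (N -> W)))

~N = ~F = T
~U = ~F = T
W <-> ~U = T <-> T = T
~N & (W <-> ~U) = T & T = T
N -> W = F -> T = T
W xor (N -> W) = T xor T = F
N xor (W xor (N -> W)) = F xor F = F
(~N & (W <-> ~U)) xor (N xor (W xor (N -> W))) = T xor F = T
So (C) is true.

3 of the 3 statements are true ((A), (B), (C)).

3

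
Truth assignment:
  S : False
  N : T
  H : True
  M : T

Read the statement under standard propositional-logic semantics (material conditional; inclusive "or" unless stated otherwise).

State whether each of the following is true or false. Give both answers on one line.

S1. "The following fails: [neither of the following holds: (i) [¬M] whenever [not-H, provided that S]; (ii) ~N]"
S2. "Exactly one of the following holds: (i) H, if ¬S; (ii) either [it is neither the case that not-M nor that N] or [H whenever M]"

S1: Formalization: not (((S -> not H) -> not M) nor not N)

not H = not True = False
S -> not H = False -> False = True
not M = not True = False
(S -> not H) -> not M = True -> False = False
not N = not True = False
((S -> not H) -> not M) nor not N = False nor False = True
not (((S -> not H) -> not M) nor not N) = not True = False
Hence S1 is false.

S2: Formalization: (not S -> H) xor ((not M nor N) or (M -> H))

not S = not False = True
not S -> H = True -> True = True
not M = not True = False
not M nor N = False nor True = False
M -> H = True -> True = True
(not M nor N) or (M -> H) = False or True = True
(not S -> H) xor ((not M nor N) or (M -> H)) = True xor True = False
Hence S2 is false.

S1 F; S2 F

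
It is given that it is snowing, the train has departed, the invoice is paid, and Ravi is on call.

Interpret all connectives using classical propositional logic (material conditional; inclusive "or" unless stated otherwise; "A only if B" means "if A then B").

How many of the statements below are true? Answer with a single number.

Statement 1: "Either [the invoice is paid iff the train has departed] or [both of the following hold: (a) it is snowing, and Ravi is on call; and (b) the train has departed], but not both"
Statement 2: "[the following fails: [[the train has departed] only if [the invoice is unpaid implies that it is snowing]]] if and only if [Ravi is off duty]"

Let R = "the invoice is paid" (T), Q = "the train has departed" (T), P = "it is snowing" (T), S = "Ravi is on call" (T).

Statement 1: This is (R ↔ Q) ⊕ ((P ∧ S) ∧ Q).

R ↔ Q = T ↔ T = T
P ∧ S = T ∧ T = T
(P ∧ S) ∧ Q = T ∧ T = T
(R ↔ Q) ⊕ ((P ∧ S) ∧ Q) = T ⊕ T = F
So Statement 1 is false.

Statement 2: Formalization: ¬(Q → (¬R → P)) ↔ ¬S

¬R = ¬T = F
¬R → P = F → T = T
Q → (¬R → P) = T → T = T
¬(Q → (¬R → P)) = ¬T = F
¬S = ¬T = F
¬(Q → (¬R → P)) ↔ ¬S = F ↔ F = T
Thus Statement 2 is true.

True statements: 1.

1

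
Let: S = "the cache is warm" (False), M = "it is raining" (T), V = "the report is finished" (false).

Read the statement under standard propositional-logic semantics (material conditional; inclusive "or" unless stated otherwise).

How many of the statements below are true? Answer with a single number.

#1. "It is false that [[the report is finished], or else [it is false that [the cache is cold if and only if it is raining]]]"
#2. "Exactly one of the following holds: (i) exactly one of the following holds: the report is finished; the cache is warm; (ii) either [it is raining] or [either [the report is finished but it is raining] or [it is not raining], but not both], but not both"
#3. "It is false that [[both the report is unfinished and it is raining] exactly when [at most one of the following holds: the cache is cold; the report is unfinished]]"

#1: This is ~(V | ~(~S <-> M)).

~S = ~F = T
~S <-> M = T <-> T = T
~(~S <-> M) = ~T = F
V | ~(~S <-> M) = F | F = F
~(V | ~(~S <-> M)) = ~F = T
Thus #1 is true.

#2: Formalization: (V xor S) xor (M xor ((V & M) xor ~M))

V xor S = F xor F = F
V & M = F & T = F
~M = ~T = F
(V & M) xor ~M = F xor F = F
M xor ((V & M) xor ~M) = T xor F = T
(V xor S) xor (M xor ((V & M) xor ~M)) = F xor T = T
So #2 is true.

#3: Parsed as ~((~V & M) <-> (~S nand ~V))

~V = ~F = T
~V & M = T & T = T
~S = ~F = T
~V = ~F = T
~S nand ~V = T nand T = F
(~V & M) <-> (~S nand ~V) = T <-> F = F
~((~V & M) <-> (~S nand ~V)) = ~F = T
So #3 is true.

True statements: 3 (#1, #2, #3).

3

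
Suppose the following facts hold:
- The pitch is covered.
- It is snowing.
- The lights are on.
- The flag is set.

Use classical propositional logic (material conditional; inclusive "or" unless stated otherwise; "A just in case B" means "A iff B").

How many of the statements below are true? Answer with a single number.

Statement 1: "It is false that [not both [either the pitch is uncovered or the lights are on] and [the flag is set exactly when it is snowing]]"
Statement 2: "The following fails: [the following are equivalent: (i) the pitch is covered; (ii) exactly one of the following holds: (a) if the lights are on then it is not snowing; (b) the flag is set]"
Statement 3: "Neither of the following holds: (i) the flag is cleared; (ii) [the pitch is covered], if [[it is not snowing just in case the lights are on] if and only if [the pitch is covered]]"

1

Let P = "the pitch is covered" (True), R = "the lights are on" (True), S = "the flag is set" (True), Q = "it is snowing" (True).

Statement 1: Formalization: not ((not P or R) nand (S iff Q))

not P = not True = False
not P or R = False or True = True
S iff Q = True iff True = True
(not P or R) nand (S iff Q) = True nand True = False
not ((not P or R) nand (S iff Q)) = not False = True
So Statement 1 is true.

Statement 2: In symbols: not (P iff ((R -> not Q) xor S))

not Q = not True = False
R -> not Q = True -> False = False
(R -> not Q) xor S = False xor True = True
P iff ((R -> not Q) xor S) = True iff True = True
not (P iff ((R -> not Q) xor S)) = not True = False
Hence Statement 2 is false.

Statement 3: This is not S nor (((not Q iff R) iff P) -> P).

not S = not True = False
not Q = not True = False
not Q iff R = False iff True = False
(not Q iff R) iff P = False iff True = False
((not Q iff R) iff P) -> P = False -> True = True
not S nor (((not Q iff R) iff P) -> P) = False nor True = False
Thus Statement 3 is false.

Count: 1.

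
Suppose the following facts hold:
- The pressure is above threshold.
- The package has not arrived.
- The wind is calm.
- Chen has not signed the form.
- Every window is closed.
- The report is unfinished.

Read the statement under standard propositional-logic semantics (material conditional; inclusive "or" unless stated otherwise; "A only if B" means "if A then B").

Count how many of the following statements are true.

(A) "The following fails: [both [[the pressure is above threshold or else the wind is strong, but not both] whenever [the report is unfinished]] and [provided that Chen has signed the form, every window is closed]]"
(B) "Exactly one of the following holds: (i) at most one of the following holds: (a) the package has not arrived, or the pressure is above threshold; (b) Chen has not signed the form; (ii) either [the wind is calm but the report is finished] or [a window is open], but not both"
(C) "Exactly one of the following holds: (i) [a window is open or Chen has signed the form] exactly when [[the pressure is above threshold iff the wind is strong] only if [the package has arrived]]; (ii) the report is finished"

Let H = "the report is finished" (False), D = "the pressure is above threshold" (True), S = "the wind is strong" (False), Q = "Chen has signed the form" (False), M = "a window is open" (False), W = "the package has arrived" (False).

(A): Parsed as not ((not H -> (D xor S)) and (Q -> not M))

not H = not False = True
D xor S = True xor False = True
not H -> (D xor S) = True -> True = True
not M = not False = True
Q -> not M = False -> True = True
(not H -> (D xor S)) and (Q -> not M) = True and True = True
not ((not H -> (D xor S)) and (Q -> not M)) = not True = False
Thus (A) is false.

(B): In symbols: ((not W or D) nand not Q) xor ((not S and H) xor M)

not W = not False = True
not W or D = True or True = True
not Q = not False = True
(not W or D) nand not Q = True nand True = False
not S = not False = True
not S and H = True and False = False
(not S and H) xor M = False xor False = False
((not W or D) nand not Q) xor ((not S and H) xor M) = False xor False = False
Thus (B) is false.

(C): Parsed as ((M or Q) iff ((D iff S) -> W)) xor H

M or Q = False or False = False
D iff S = True iff False = False
(D iff S) -> W = False -> False = True
(M or Q) iff ((D iff S) -> W) = False iff True = False
((M or Q) iff ((D iff S) -> W)) xor H = False xor False = False
So (C) is false.

True statements: 0 (none).

0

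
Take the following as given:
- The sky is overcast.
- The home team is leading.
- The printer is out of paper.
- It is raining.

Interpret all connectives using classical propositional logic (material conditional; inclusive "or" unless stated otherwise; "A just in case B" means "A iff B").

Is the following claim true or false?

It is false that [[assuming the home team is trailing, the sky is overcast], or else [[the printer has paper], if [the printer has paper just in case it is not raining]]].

Let P = "the home team is leading" (True), D = "the sky is overcast" (True), N = "the printer has paper" (False), U = "it is raining" (True).
In symbols: not ((not P -> D) or ((N iff not U) -> N))

not P = not True = False
not P -> D = False -> True = True
not U = not True = False
N iff not U = False iff False = True
(N iff not U) -> N = True -> False = False
(not P -> D) or ((N iff not U) -> N) = True or False = True
not ((not P -> D) or ((N iff not U) -> N)) = not True = False

The statement is false.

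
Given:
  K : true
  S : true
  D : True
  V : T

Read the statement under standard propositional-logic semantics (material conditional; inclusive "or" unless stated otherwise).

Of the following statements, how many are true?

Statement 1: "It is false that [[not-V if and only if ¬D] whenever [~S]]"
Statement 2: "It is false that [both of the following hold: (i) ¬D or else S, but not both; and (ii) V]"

Statement 1: This is ~(~S -> (~V <-> ~D)).

~S = ~T = F
~V = ~T = F
~D = ~T = F
~V <-> ~D = F <-> F = T
~S -> (~V <-> ~D) = F -> T = T
~(~S -> (~V <-> ~D)) = ~T = F
Thus Statement 1 is false.

Statement 2: Parsed as ~((~D xor S) & V)

~D = ~T = F
~D xor S = F xor T = T
(~D xor S) & V = T & T = T
~((~D xor S) & V) = ~T = F
Hence Statement 2 is false.

True statements: 0 (none).

0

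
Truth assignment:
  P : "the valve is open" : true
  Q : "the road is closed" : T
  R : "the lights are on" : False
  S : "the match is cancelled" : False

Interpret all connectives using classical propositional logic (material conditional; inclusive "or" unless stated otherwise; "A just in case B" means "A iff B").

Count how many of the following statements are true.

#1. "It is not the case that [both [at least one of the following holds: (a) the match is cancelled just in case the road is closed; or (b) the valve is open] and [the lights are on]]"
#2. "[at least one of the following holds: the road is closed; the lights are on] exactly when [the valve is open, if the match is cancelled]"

2

#1: This is not (((S iff Q) or P) and R).

S iff Q = False iff True = False
(S iff Q) or P = False or True = True
((S iff Q) or P) and R = True and False = False
not (((S iff Q) or P) and R) = not False = True
Hence #1 is true.

#2: This is (Q or R) iff (S -> P).

Q or R = True or False = True
S -> P = False -> True = True
(Q or R) iff (S -> P) = True iff True = True
So #2 is true.

2 of the 2 statements are true.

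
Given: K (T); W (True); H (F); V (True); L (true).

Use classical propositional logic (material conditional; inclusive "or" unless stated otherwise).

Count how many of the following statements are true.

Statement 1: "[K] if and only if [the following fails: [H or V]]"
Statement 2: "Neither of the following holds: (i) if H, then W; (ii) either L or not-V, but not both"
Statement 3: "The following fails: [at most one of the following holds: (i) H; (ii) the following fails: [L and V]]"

Statement 1: Parsed as K iff not (H or V)

H or V = False or True = True
not (H or V) = not True = False
K iff not (H or V) = True iff False = False
Thus Statement 1 is false.

Statement 2: Parsed as (H -> W) nor (L xor not V)

H -> W = False -> True = True
not V = not True = False
L xor not V = True xor False = True
(H -> W) nor (L xor not V) = True nor True = False
Thus Statement 2 is false.

Statement 3: In symbols: not (H nand not (L and V))

L and V = True and True = True
not (L and V) = not True = False
H nand not (L and V) = False nand False = True
not (H nand not (L and V)) = not True = False
So Statement 3 is false.

0 of the 3 statements are true (none).

0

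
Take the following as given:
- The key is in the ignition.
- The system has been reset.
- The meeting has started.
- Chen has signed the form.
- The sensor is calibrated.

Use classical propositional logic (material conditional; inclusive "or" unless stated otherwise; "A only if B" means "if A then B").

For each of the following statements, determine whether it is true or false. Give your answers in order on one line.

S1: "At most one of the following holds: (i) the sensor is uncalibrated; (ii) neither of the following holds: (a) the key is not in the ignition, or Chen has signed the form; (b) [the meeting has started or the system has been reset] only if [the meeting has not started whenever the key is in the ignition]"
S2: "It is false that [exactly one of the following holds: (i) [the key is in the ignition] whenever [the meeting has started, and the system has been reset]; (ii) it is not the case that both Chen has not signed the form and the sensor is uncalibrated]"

S1 true / S2 true

Let G = "the sensor is calibrated" (T), S = "the key is in the ignition" (T), Q = "Chen has signed the form" (T), H = "the meeting has started" (T), K = "the system has been reset" (T).

S1: Parsed as ¬G ↑ ((¬S ∨ Q) ↓ ((H ∨ K) → (S → ¬H)))

¬G = ¬T = F
¬S = ¬T = F
¬S ∨ Q = F ∨ T = T
H ∨ K = T ∨ T = T
¬H = ¬T = F
S → ¬H = T → F = F
(H ∨ K) → (S → ¬H) = T → F = F
(¬S ∨ Q) ↓ ((H ∨ K) → (S → ¬H)) = T ↓ F = F
¬G ↑ ((¬S ∨ Q) ↓ ((H ∨ K) → (S → ¬H))) = F ↑ F = T
Hence S1 is true.

S2: Parsed as ¬(((H ∧ K) → S) ⊕ (¬Q ↑ ¬G))

H ∧ K = T ∧ T = T
(H ∧ K) → S = T → T = T
¬Q = ¬T = F
¬G = ¬T = F
¬Q ↑ ¬G = F ↑ F = T
((H ∧ K) → S) ⊕ (¬Q ↑ ¬G) = T ⊕ T = F
¬(((H ∧ K) → S) ⊕ (¬Q ↑ ¬G)) = ¬F = T
Thus S2 is true.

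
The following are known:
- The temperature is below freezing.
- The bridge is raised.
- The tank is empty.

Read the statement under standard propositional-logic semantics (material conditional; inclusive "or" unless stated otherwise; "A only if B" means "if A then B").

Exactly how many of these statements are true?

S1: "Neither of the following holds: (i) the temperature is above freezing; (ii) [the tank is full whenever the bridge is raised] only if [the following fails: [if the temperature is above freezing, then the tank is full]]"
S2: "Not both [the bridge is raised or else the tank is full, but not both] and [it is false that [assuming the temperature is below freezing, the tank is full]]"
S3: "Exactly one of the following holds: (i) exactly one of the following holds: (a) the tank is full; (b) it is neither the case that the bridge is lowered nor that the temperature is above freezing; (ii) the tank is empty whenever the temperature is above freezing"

0

Let W = "the temperature is below freezing" (True), D = "the bridge is raised" (True), S = "the tank is full" (False).

S1: Formalization: not W nor ((D -> S) -> not (not W -> S))

not W = not True = False
D -> S = True -> False = False
not W = not True = False
not W -> S = False -> False = True
not (not W -> S) = not True = False
(D -> S) -> not (not W -> S) = False -> False = True
not W nor ((D -> S) -> not (not W -> S)) = False nor True = False
Thus S1 is false.

S2: Formalization: (D xor S) nand not (W -> S)

D xor S = True xor False = True
W -> S = True -> False = False
not (W -> S) = not False = True
(D xor S) nand not (W -> S) = True nand True = False
So S2 is false.

S3: Formalization: (S xor (not D nor not W)) xor (not W -> not S)

not D = not True = False
not W = not True = False
not D nor not W = False nor False = True
S xor (not D nor not W) = False xor True = True
not W = not True = False
not S = not False = True
not W -> not S = False -> True = True
(S xor (not D nor not W)) xor (not W -> not S) = True xor True = False
Hence S3 is false.

True statements: 0 (none).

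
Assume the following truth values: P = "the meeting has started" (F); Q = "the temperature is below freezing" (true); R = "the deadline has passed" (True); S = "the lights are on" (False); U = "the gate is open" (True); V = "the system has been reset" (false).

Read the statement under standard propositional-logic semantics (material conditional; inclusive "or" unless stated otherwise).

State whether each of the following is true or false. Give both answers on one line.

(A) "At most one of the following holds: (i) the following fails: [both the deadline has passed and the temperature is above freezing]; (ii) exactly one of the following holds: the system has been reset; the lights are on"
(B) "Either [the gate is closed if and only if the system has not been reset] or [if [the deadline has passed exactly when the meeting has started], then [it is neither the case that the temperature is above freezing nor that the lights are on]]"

(A): Parsed as not (R and not Q) nand (V xor S)

not Q = not True = False
R and not Q = True and False = False
not (R and not Q) = not False = True
V xor S = False xor False = False
not (R and not Q) nand (V xor S) = True nand False = True
Thus (A) is true.

(B): This is (not U iff not V) or ((R iff P) -> (not Q nor S)).

not U = not True = False
not V = not False = True
not U iff not V = False iff True = False
R iff P = True iff False = False
not Q = not True = False
not Q nor S = False nor False = True
(R iff P) -> (not Q nor S) = False -> True = True
(not U iff not V) or ((R iff P) -> (not Q nor S)) = False or True = True
Hence (B) is true.

(A) T; (B) T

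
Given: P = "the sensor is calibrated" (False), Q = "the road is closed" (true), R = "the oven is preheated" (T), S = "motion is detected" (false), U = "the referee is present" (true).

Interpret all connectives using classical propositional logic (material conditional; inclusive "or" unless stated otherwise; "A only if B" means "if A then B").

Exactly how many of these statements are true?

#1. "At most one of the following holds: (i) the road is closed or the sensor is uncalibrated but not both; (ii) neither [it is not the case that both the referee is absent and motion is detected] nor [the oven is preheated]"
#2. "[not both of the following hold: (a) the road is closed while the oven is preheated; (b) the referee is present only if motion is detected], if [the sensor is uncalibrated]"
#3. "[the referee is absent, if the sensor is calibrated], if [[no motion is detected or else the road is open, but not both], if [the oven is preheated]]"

#1: Formalization: (Q xor ~P) nand ((~U nand S) nor R)

~P = ~F = T
Q xor ~P = T xor T = F
~U = ~T = F
~U nand S = F nand F = T
(~U nand S) nor R = T nor T = F
(Q xor ~P) nand ((~U nand S) nor R) = F nand F = T
Thus #1 is true.

#2: In symbols: ~P -> ((Q & R) nand (U -> S))

~P = ~F = T
Q & R = T & T = T
U -> S = T -> F = F
(Q & R) nand (U -> S) = T nand F = T
~P -> ((Q & R) nand (U -> S)) = T -> T = T
Hence #2 is true.

#3: In symbols: (R -> (~S xor ~Q)) -> (P -> ~U)

~S = ~F = T
~Q = ~T = F
~S xor ~Q = T xor F = T
R -> (~S xor ~Q) = T -> T = T
~U = ~T = F
P -> ~U = F -> F = T
(R -> (~S xor ~Q)) -> (P -> ~U) = T -> T = T
So #3 is true.

True statements: 3.

3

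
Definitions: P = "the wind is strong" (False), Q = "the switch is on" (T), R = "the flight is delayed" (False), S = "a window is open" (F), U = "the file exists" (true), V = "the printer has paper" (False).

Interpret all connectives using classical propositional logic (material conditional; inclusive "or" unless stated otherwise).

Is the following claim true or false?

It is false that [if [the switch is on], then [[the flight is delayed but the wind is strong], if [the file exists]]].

Parsed as ~(Q -> (U -> (R & P)))

R & P = F & F = F
U -> (R & P) = T -> F = F
Q -> (U -> (R & P)) = T -> F = F
~(Q -> (U -> (R & P))) = ~F = T

true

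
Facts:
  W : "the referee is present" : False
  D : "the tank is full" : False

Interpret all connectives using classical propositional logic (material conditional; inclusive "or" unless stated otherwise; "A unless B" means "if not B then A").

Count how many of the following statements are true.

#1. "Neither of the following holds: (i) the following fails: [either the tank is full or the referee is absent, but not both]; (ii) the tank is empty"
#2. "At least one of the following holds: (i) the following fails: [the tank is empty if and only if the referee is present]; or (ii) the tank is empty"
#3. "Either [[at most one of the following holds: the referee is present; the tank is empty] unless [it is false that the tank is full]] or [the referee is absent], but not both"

#1: This is not (D xor not W) nor not D.

not W = not False = True
D xor not W = False xor True = True
not (D xor not W) = not True = False
not D = not False = True
not (D xor not W) nor not D = False nor True = False
So #1 is false.

#2: This is not (not D iff W) or not D.

not D = not False = True
not D iff W = True iff False = False
not (not D iff W) = not False = True
not D = not False = True
not (not D iff W) or not D = True or True = True
So #2 is true.

#3: Parsed as ((W nand not D) or not D) xor not W

not D = not False = True
W nand not D = False nand True = True
not D = not False = True
(W nand not D) or not D = True or True = True
not W = not False = True
((W nand not D) or not D) xor not W = True xor True = False
Thus #3 is false.

Count: 1.

1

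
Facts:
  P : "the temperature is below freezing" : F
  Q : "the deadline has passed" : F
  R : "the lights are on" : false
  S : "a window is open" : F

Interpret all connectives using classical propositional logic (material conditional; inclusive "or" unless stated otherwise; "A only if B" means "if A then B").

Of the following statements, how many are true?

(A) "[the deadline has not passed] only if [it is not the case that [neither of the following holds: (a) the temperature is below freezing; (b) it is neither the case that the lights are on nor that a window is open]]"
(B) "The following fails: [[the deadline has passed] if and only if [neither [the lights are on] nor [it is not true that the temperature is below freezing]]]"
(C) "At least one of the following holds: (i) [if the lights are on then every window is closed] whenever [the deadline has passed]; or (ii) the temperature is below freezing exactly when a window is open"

2

(A): This is ¬Q → ¬(P ↓ (R ↓ S)).

¬Q = ¬F = T
R ↓ S = F ↓ F = T
P ↓ (R ↓ S) = F ↓ T = F
¬(P ↓ (R ↓ S)) = ¬F = T
¬Q → ¬(P ↓ (R ↓ S)) = T → T = T
Thus (A) is true.

(B): This is ¬(Q ↔ (R ↓ ¬P)).

¬P = ¬F = T
R ↓ ¬P = F ↓ T = F
Q ↔ (R ↓ ¬P) = F ↔ F = T
¬(Q ↔ (R ↓ ¬P)) = ¬T = F
Thus (B) is false.

(C): Parsed as (Q → (R → ¬S)) ∨ (P ↔ S)

¬S = ¬F = T
R → ¬S = F → T = T
Q → (R → ¬S) = F → T = T
P ↔ S = F ↔ F = T
(Q → (R → ¬S)) ∨ (P ↔ S) = T ∨ T = T
Hence (C) is true.

True statements: 2 ((A), (C)).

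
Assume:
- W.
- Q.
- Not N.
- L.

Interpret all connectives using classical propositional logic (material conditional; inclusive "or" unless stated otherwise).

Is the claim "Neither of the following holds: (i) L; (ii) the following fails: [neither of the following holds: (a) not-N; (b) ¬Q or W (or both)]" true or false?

Parsed as L nor not (not N nor (not Q or W))

not N = not False = True
not Q = not True = False
not Q or W = False or True = True
not N nor (not Q or W) = True nor True = False
not (not N nor (not Q or W)) = not False = True
L nor not (not N nor (not Q or W)) = True nor True = False

The statement is false.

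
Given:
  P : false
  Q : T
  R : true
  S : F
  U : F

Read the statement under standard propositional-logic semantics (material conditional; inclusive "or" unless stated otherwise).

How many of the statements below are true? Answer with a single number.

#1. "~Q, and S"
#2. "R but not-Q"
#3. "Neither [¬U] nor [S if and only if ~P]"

0

#1: This is ¬Q ∧ S.

¬Q = ¬T = F
¬Q ∧ S = F ∧ F = F
Thus #1 is false.

#2: This is R ∧ ¬Q.

¬Q = ¬T = F
R ∧ ¬Q = T ∧ F = F
So #2 is false.

#3: Parsed as ¬U ↓ (S ↔ ¬P)

¬U = ¬F = T
¬P = ¬F = T
S ↔ ¬P = F ↔ T = F
¬U ↓ (S ↔ ¬P) = T ↓ F = F
Hence #3 is false.

Count: 0.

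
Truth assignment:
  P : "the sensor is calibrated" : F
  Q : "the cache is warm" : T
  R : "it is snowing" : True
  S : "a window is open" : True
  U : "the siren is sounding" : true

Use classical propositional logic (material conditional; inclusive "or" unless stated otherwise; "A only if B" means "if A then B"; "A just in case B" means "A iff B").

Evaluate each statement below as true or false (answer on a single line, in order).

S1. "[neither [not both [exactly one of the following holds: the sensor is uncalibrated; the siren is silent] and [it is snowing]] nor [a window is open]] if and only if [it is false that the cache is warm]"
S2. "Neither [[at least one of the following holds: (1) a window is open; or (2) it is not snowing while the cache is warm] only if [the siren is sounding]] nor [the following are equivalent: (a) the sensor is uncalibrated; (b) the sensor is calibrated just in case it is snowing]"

S1 T, S2 F

S1: In symbols: (((¬P ⊕ ¬U) ↑ R) ↓ S) ↔ ¬Q

¬P = ¬F = T
¬U = ¬T = F
¬P ⊕ ¬U = T ⊕ F = T
(¬P ⊕ ¬U) ↑ R = T ↑ T = F
((¬P ⊕ ¬U) ↑ R) ↓ S = F ↓ T = F
¬Q = ¬T = F
(((¬P ⊕ ¬U) ↑ R) ↓ S) ↔ ¬Q = F ↔ F = T
Hence S1 is true.

S2: Parsed as ((S ∨ (¬R ∧ Q)) → U) ↓ (¬P ↔ (P ↔ R))

¬R = ¬T = F
¬R ∧ Q = F ∧ T = F
S ∨ (¬R ∧ Q) = T ∨ F = T
(S ∨ (¬R ∧ Q)) → U = T → T = T
¬P = ¬F = T
P ↔ R = F ↔ T = F
¬P ↔ (P ↔ R) = T ↔ F = F
((S ∨ (¬R ∧ Q)) → U) ↓ (¬P ↔ (P ↔ R)) = T ↓ F = F
So S2 is false.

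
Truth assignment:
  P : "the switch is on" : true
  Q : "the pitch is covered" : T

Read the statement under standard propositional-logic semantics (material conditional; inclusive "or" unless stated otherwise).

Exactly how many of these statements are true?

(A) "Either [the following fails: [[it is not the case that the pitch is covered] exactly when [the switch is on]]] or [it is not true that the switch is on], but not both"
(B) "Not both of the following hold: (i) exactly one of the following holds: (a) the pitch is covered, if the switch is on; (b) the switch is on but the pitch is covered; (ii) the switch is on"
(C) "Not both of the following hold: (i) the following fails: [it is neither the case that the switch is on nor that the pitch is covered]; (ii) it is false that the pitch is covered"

3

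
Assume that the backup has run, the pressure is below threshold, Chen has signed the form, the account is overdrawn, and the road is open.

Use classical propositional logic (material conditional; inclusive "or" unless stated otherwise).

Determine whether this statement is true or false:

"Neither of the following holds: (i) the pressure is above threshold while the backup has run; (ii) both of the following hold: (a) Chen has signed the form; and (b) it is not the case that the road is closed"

Let Q = "the pressure is above threshold" (False), P = "the backup has run" (True), R = "Chen has signed the form" (True), U = "the road is closed" (False).
Formalization: (Q and P) nor (R and not U)

Q and P = False and True = False
not U = not False = True
R and not U = True and True = True
(Q and P) nor (R and not U) = False nor True = False

False.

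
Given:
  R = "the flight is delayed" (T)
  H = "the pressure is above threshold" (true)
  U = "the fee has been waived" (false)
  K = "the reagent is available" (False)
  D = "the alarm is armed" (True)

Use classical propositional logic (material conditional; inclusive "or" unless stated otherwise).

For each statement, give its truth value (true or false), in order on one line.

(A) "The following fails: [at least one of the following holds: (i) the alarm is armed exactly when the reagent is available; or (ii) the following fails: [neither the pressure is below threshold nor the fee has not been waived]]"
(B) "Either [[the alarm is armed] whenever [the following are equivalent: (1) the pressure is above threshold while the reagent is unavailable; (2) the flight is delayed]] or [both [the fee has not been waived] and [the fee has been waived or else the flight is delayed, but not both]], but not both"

(A) false / (B) false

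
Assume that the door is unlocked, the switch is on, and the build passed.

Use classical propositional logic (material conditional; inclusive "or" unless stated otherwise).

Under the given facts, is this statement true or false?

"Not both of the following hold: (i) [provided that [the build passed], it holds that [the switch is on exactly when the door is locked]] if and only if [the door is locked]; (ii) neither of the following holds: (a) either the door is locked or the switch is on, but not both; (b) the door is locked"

Let R = "the build passed" (T), Q = "the switch is on" (T), P = "the door is locked" (F).
Formalization: ((R -> (Q <-> P)) <-> P) nand ((P xor Q) nor P)

Q <-> P = T <-> F = F
R -> (Q <-> P) = T -> F = F
(R -> (Q <-> P)) <-> P = F <-> F = T
P xor Q = F xor T = T
(P xor Q) nor P = T nor F = F
((R -> (Q <-> P)) <-> P) nand ((P xor Q) nor P) = T nand F = T

True.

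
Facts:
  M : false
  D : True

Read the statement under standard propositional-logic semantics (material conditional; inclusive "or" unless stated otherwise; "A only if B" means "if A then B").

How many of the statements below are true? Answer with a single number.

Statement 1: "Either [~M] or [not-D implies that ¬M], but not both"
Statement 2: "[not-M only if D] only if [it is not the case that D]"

0

Statement 1: This is not M xor (not D -> not M).

not M = not False = True
not D = not True = False
not M = not False = True
not D -> not M = False -> True = True
not M xor (not D -> not M) = True xor True = False
So Statement 1 is false.

Statement 2: In symbols: (not M -> D) -> not D

not M = not False = True
not M -> D = True -> True = True
not D = not True = False
(not M -> D) -> not D = True -> False = False
Hence Statement 2 is false.

0 of the 2 statements are true (none).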